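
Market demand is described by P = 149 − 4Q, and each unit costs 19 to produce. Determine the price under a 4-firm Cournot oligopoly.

With 4 symmetric Cournot firms, each firm's FOC gives 149 − 20q = 19, so q = 6.5, Q = 4·6.5 = 26, and P = 45.

P = 45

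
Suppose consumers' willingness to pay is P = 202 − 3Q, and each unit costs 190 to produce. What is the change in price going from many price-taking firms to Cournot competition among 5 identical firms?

Competitive firms price at marginal cost: P = 190, giving Q = 4.
In a 5-firm Cournot equilibrium, symmetry and the first-order condition give q = (202 − 190)/(18) = 2/3. So Q = 10/3 and P = 192.
Change in price: 192 − 190 = 2.

Price rises by 2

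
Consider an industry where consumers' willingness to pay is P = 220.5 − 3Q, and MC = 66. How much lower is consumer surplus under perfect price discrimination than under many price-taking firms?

Consumer surplus falls by 3978.375

Under competition P = MC = 66, so Q = (220.5 − 66)/3 = 51.5.
CS = ½·(220.5 − 66)·51.5 = 3978.375.
With perfect price discrimination, output is the efficient level Q = 51.5 (where demand meets MC), but every buyer pays their willingness to pay: CS = 0 and PS = total surplus.
CS = 0.
Change in consumer surplus: 0 − 3978.375 = −3978.375.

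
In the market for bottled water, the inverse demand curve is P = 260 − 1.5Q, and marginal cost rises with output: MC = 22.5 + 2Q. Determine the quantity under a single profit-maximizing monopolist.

Q = 47.5

Monopoly sets MR = MC: 260 − 3Q = 22.5 + 2Q ⇒ Q = 47.5, P = 260 − 1.5·47.5 = 188.75.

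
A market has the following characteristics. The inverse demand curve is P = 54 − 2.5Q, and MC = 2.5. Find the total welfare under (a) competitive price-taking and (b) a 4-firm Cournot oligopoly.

Competition: TS = 530.45; Cournot: TS = 509.232

Perfect competition: P = MC = 2.5, so 54 − 2.5Q = 2.5 and Q = 20.6.
CS = ½·(54 − 2.5)·20.6 = 530.45; PS = (2.5 − 2.5)·20.6 = 0; TS = 530.45.
With 4 symmetric Cournot firms, each firm's FOC gives 54 − 12.5q = 2.5, so q = 4.12, Q = 4·4.12 = 16.48, and P = 12.8.
CS = ½·(54 − 12.8)·16.48 = 339.488; PS = (12.8 − 2.5)·16.48 = 169.744; TS = 509.232.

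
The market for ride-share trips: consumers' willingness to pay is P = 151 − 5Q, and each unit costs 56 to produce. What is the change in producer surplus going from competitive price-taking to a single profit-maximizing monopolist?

PS rises by 451.25

Competitive firms price at marginal cost: P = 56, giving Q = 19.
PS = (56 − 56)·19 = 0.
The monopolist equates marginal revenue to marginal cost: 151 − 10Q = 56, so Q = 9.5. From demand, P = 103.5.
PS = (103.5 − 56)·9.5 = 451.25.
Change in producer surplus: 451.25 − 0 = 451.25.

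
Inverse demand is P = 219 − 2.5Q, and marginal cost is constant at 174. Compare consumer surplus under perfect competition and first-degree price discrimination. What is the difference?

Competitive firms price at marginal cost: P = 174, giving Q = 18.
CS = ½·(219 − 174)·18 = 405.
With perfect price discrimination, output is the efficient level Q = 18 (where demand meets MC), but every buyer pays their willingness to pay: CS = 0 and PS = total surplus.
CS = 0.
Change in consumer surplus: 0 − 405 = −405.

CS falls by 405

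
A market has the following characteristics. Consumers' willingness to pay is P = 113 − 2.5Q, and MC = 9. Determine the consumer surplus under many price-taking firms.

CS = 2163.2

Competitive firms price at marginal cost: P = 9, giving Q = 41.6.
CS = ½·(113 − 9)·41.6 = 2163.2.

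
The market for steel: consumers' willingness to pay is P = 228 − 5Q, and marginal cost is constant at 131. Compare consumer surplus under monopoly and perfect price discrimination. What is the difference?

Consumer surplus falls by 235.225

The monopolist equates marginal revenue to marginal cost: 228 − 10Q = 131, so Q = 9.7. From demand, P = 179.5.
CS = ½·(228 − 179.5)·9.7 = 235.225.
A perfectly discriminating monopolist sells every unit with P(Q) ≥ MC(Q), so output equals the competitive quantity Q = 19.4. Each buyer pays their reservation price, so CS = 0 and the firm captures all surplus.
CS = 0.
Change in consumer surplus: 0 − 235.225 = −235.225.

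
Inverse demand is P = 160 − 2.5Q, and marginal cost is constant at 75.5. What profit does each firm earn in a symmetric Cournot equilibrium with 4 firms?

With 4 symmetric Cournot firms, each firm's FOC gives 160 − 12.5q = 75.5, so q = 6.76, Q = 4·6.76 = 27.04, and P = 92.4.
Each firm's profit = (92.4 − 75.5)·6.76 = 114.244.

π_i = 114.244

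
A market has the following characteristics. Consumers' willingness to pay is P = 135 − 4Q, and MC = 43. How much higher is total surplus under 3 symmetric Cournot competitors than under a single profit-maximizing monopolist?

A monopolist chooses Q where MR = MC. MR = 135 − 8Q; setting this equal to 43 gives Q = 11.5 and P = 89.
CS = ½·(135 − 89)·11.5 = 264.5; PS = (89 − 43)·11.5 = 529; TS = 793.5.
In a 3-firm Cournot equilibrium, symmetry and the first-order condition give q = (135 − 43)/(16) = 5.75. So Q = 17.25 and P = 66.
CS = ½·(135 − 66)·17.25 = 595.125; PS = (66 − 43)·17.25 = 396.75; TS = 991.875.
Change in total surplus: 991.875 − 793.5 = 198.375.

TS rises by 198.375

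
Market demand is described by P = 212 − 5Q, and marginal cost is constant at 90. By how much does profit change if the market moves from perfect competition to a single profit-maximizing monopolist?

π rises by 744.2

Perfect competition: P = MC = 90, so 212 − 5Q = 90 and Q = 24.4.
Profit = (90 − 90)·24.4 = 0.
The monopolist equates marginal revenue to marginal cost: 212 − 10Q = 90, so Q = 12.2. From demand, P = 151.
Profit = (151 − 90)·12.2 = 744.2.
Change in profit: 744.2 − 0 = 744.2.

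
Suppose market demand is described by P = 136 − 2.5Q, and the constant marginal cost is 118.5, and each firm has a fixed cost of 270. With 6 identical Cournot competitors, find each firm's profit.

Cournot with 6 identical firms: the symmetric best-response condition is 136 − 17.5q = 118.5. Each firm produces q = 1, total output Q = 6, price P = 121.
Each firm's profit = (121 − 118.5)·1 − 270 = −267.5.

π_i = −267.5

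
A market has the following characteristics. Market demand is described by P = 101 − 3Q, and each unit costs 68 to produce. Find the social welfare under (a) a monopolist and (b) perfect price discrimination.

Monopoly: TS = 136.125; Perfect PD: TS = 181.5

The monopolist equates marginal revenue to marginal cost: 101 − 6Q = 68, so Q = 5.5. From demand, P = 84.5.
CS = ½·(101 − 84.5)·5.5 = 45.375; PS = (84.5 − 68)·5.5 = 90.75; TS = 136.125.
With perfect price discrimination, output is the efficient level Q = 11 (where demand meets MC), but every buyer pays their willingness to pay: CS = 0 and PS = total surplus.
TS = 181.5 (equal to competitive TS).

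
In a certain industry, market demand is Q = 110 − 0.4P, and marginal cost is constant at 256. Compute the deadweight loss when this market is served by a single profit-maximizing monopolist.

Inverting demand: P = 275 − 2.5Q.
Perfect competition: P = MC = 256, so 275 − 2.5Q = 256 and Q = 7.6.
The monopolist equates marginal revenue to marginal cost: 275 − 5Q = 256, so Q = 3.8. From demand, P = 265.5.
DWL is the triangle between Q = 3.8 and Q = 7.6: ½·(7.6 − 3.8)·(265.5 − 256) = 18.05.

DWL = 18.05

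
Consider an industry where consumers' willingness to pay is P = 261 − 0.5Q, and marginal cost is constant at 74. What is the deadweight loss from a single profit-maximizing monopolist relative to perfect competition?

DWL = 8742.25

Perfect competition: P = MC = 74, so 261 − 0.5Q = 74 and Q = 374.
A monopolist chooses Q where MR = MC. MR = 261 − Q; setting this equal to 74 gives Q = 187 and P = 167.5.
DWL is the triangle between Q = 187 and Q = 374: ½·(374 − 187)·(167.5 − 74) = 8742.25.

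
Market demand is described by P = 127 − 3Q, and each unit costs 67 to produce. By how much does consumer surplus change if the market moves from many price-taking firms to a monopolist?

Consumer surplus falls by 450

Competitive firms price at marginal cost: P = 67, giving Q = 20.
CS = ½·(127 − 67)·20 = 600.
The monopolist equates marginal revenue to marginal cost: 127 − 6Q = 67, so Q = 10. From demand, P = 97.
CS = ½·(127 − 97)·10 = 150.
Change in consumer surplus: 150 − 600 = −450.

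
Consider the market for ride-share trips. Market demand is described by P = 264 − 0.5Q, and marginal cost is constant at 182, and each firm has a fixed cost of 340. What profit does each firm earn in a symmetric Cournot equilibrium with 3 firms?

π_i = 500.5

With 3 symmetric Cournot firms, each firm's FOC gives 264 − 2q = 182, so q = 41, Q = 3·41 = 123, and P = 202.5.
Each firm's profit = (202.5 − 182)·41 − 340 = 500.5.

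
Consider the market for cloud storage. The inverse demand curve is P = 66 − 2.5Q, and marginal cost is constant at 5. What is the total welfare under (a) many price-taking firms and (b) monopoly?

Competition: TS = 744.2; Monopoly: TS = 558.15

Under competition P = MC = 5, so Q = (66 − 5)/2.5 = 24.4.
CS = ½·(66 − 5)·24.4 = 744.2; PS = (5 − 5)·24.4 = 0; TS = 744.2.
The monopolist equates marginal revenue to marginal cost: 66 − 5Q = 5, so Q = 12.2. From demand, P = 35.5.
CS = ½·(66 − 35.5)·12.2 = 186.05; PS = (35.5 − 5)·12.2 = 372.1; TS = 558.15.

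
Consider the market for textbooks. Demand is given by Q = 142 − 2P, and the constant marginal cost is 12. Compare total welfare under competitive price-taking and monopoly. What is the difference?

Inverting demand: P = 71 − 0.5Q.
Competitive firms price at marginal cost: P = 12, giving Q = 118.
CS = ½·(71 − 12)·118 = 3481; PS = (12 − 12)·118 = 0; TS = 3481.
Monopoly sets MR = MC: 71 − Q = 12 ⇒ Q = 59, P = 71 − 0.5·59 = 41.5.
CS = ½·(71 − 41.5)·59 = 870.25; PS = (41.5 − 12)·59 = 1740.5; TS = 2610.75.
Change in total welfare: 2610.75 − 3481 = −870.25.

Total welfare falls by 870.25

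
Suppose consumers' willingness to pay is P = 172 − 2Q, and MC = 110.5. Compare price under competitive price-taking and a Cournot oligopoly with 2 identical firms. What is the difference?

Competitive firms price at marginal cost: P = 110.5, giving Q = 30.75.
In a 2-firm Cournot equilibrium, symmetry and the first-order condition give q = (172 − 110.5)/(6) = 10.25. So Q = 20.5 and P = 131.
Change in price: 131 − 110.5 = 20.5.

P rises by 20.5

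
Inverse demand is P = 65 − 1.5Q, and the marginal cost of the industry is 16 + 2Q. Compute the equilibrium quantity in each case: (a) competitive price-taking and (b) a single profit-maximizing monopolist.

Competition: Q = 14; Monopoly: Q = 9.8

Competitive equilibrium sets price equal to marginal cost: 65 − 1.5Q = 16 + 2Q, so Q = 14 and P = 44.
A monopolist chooses Q where MR = MC. MR = 65 − 3Q; setting this equal to 16 + 2Q gives Q = 9.8 and P = 50.3.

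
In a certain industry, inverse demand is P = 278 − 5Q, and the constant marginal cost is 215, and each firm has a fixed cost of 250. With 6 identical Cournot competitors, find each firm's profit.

π_i = −233.8

Cournot with 6 identical firms: the symmetric best-response condition is 278 − 35q = 215. Each firm produces q = 1.8, total output Q = 10.8, price P = 224.
Each firm's profit = (224 − 215)·1.8 − 250 = −233.8.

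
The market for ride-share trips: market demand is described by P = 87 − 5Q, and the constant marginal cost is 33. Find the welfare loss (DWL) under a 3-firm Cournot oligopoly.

DWL = 18.225

Under competition P = MC = 33, so Q = (87 − 33)/5 = 10.8.
With 3 symmetric Cournot firms, each firm's FOC gives 87 − 20q = 33, so q = 2.7, Q = 3·2.7 = 8.1, and P = 46.5.
DWL is the triangle between Q = 8.1 and Q = 10.8: ½·(10.8 − 8.1)·(46.5 − 33) = 18.225.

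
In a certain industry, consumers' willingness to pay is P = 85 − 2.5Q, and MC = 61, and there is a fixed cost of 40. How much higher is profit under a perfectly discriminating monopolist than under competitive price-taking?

Under competition P = MC = 61, so Q = (85 − 61)/2.5 = 9.6.
Profit = (61 − 61)·9.6 − 40 = −40.
A perfectly discriminating monopolist sells every unit with P(Q) ≥ MC(Q), so output equals the competitive quantity Q = 9.6. Each buyer pays their reservation price, so CS = 0 and the firm captures all surplus.
PS equals the full surplus area, 115.2. Profit = 115.2 − 40 = 75.2.
Change in profit: 75.2 − −40 = 115.2.

Profit rises by 115.2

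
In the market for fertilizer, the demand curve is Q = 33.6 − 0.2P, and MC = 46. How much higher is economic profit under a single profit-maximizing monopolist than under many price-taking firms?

Inverting demand: P = 168 − 5Q.
Perfect competition: P = MC = 46, so 168 − 5Q = 46 and Q = 24.4.
Profit = (46 − 46)·24.4 = 0.
The monopolist equates marginal revenue to marginal cost: 168 − 10Q = 46, so Q = 12.2. From demand, P = 107.
Profit = (107 − 46)·12.2 = 744.2.
Change in economic profit: 744.2 − 0 = 744.2.

π rises by 744.2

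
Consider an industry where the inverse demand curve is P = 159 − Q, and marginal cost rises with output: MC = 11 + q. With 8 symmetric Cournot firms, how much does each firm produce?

With 8 symmetric Cournot firms, each firm's FOC gives 159 − 9q = 11 + q, so q = 14.8, Q = 8·14.8 = 118.4, and P = 40.6.

q_i = 14.8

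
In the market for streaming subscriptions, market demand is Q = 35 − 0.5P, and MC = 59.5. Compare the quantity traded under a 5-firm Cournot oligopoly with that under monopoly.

Cournot: Q = 4.375; Monopoly: Q = 2.625

Inverting demand: P = 70 − 2Q.
In a 5-firm Cournot equilibrium, symmetry and the first-order condition give q = (70 − 59.5)/(12) = 0.875. So Q = 4.375 and P = 61.25.
A monopolist chooses Q where MR = MC. MR = 70 − 4Q; setting this equal to 59.5 gives Q = 2.625 and P = 64.75.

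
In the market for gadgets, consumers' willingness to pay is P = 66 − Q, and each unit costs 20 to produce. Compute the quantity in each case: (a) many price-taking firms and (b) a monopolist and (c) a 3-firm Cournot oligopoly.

Perfect competition: P = MC = 20, so 66 − Q = 20 and Q = 46.
The monopolist equates marginal revenue to marginal cost: 66 − 2Q = 20, so Q = 23. From demand, P = 43.
With 3 symmetric Cournot firms, each firm's FOC gives 66 − 4q = 20, so q = 11.5, Q = 3·11.5 = 34.5, and P = 31.5.

Competition: Q = 46; Monopoly: Q = 23; Cournot: Q = 34.5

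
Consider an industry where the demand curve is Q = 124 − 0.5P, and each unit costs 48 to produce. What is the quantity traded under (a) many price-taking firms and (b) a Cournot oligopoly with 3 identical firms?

Competition: Q = 100; Cournot: Q = 75

Inverting demand: P = 248 − 2Q.
Perfect competition: P = MC = 48, so 248 − 2Q = 48 and Q = 100.
Cournot with 3 identical firms: the symmetric best-response condition is 248 − 8q = 48. Each firm produces q = 25, total output Q = 75, price P = 98.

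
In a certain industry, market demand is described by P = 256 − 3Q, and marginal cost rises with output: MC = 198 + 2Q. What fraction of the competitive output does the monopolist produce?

Q_m/Q_c = 0.625

Monopoly sets MR = MC: 256 − 6Q = 198 + 2Q ⇒ Q = 7.25, P = 256 − 3·7.25 = 234.25.
Under competition P = MC: 256 − 3Q = 198 + 2Q ⇒ Q = 11.6, P = 221.2.
Ratio Q_m/Q_c = 7.25/11.6 = 0.625.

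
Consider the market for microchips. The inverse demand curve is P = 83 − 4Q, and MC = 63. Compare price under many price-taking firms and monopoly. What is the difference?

Competitive firms price at marginal cost: P = 63, giving Q = 5.
Monopoly sets MR = MC: 83 − 8Q = 63 ⇒ Q = 2.5, P = 83 − 4·2.5 = 73.
Change in price: 73 − 63 = 10.

Price rises by 10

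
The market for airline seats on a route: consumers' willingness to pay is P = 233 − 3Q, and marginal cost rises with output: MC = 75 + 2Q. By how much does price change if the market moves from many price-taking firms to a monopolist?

Under competition P = MC: 233 − 3Q = 75 + 2Q ⇒ Q = 31.6, P = 138.2.
Monopoly sets MR = MC: 233 − 6Q = 75 + 2Q ⇒ Q = 19.75, P = 233 − 3·19.75 = 173.75.
Change in price: 173.75 − 138.2 = 35.55.

Price rises by 35.55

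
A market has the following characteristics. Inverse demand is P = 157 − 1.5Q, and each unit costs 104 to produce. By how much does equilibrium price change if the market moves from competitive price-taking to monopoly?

Under competition P = MC = 104, so Q = (157 − 104)/1.5 = 106/3.
Monopoly sets MR = MC: 157 − 3Q = 104 ⇒ Q = 53/3, P = 157 − 1.5·53/3 = 130.5.
Change in equilibrium price: 130.5 − 104 = 26.5.

P rises by 26.5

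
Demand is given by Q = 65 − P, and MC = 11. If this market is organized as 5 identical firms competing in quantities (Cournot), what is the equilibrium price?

Inverting demand: P = 65 − Q.
In a 5-firm Cournot equilibrium, symmetry and the first-order condition give q = (65 − 11)/(6) = 9. So Q = 45 and P = 20.

P = 20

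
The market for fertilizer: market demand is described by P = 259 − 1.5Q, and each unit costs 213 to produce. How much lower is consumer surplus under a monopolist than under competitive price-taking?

CS falls by 529

Under competition P = MC = 213, so Q = (259 − 213)/1.5 = 92/3.
CS = ½·(259 − 213)·92/3 = 2116/3.
The monopolist equates marginal revenue to marginal cost: 259 − 3Q = 213, so Q = 46/3. From demand, P = 236.
CS = ½·(259 − 236)·46/3 = 529/3.
Change in consumer surplus: 529/3 − 2116/3 = −529.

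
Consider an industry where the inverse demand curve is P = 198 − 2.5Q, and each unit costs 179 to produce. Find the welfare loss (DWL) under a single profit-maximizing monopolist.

DWL = 18.05

Perfect competition: P = MC = 179, so 198 − 2.5Q = 179 and Q = 7.6.
A monopolist chooses Q where MR = MC. MR = 198 − 5Q; setting this equal to 179 gives Q = 3.8 and P = 188.5.
DWL is the triangle between Q = 3.8 and Q = 7.6: ½·(7.6 − 3.8)·(188.5 − 179) = 18.05.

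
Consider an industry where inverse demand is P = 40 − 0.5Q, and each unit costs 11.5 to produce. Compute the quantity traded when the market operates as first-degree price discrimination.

Q = 57

Under first-degree price discrimination the firm charges each unit its demand price and produces up to where P = MC, i.e. Q = 57. Consumer surplus is zero; producer surplus equals total surplus.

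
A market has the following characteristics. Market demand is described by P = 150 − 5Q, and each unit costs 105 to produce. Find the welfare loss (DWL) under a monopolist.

DWL = 50.625

Perfect competition: P = MC = 105, so 150 − 5Q = 105 and Q = 9.
The monopolist equates marginal revenue to marginal cost: 150 − 10Q = 105, so Q = 4.5. From demand, P = 127.5.
DWL is the triangle between Q = 4.5 and Q = 9: ½·(9 − 4.5)·(127.5 − 105) = 50.625.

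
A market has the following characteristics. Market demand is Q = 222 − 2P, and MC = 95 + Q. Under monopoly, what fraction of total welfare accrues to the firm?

PS/TS = 0.8

Inverting demand: P = 111 − 0.5Q.
The monopolist equates marginal revenue to marginal cost: 111 − Q = 95 + Q, so Q = 8. From demand, P = 107.
CS = ½·(111 − 107)·8 = 16.
PS = P·Q − VC(Q) = 107·8 − (95·8 + ½·1·8²) = 64.
Share captured = PS/TS = 64/80 = 0.8.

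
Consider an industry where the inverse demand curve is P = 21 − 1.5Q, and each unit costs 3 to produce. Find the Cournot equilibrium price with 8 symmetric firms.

In a 8-firm Cournot equilibrium, symmetry and the first-order condition give q = (21 − 3)/(13.5) = 4/3. So Q = 32/3 and P = 5.

P = 5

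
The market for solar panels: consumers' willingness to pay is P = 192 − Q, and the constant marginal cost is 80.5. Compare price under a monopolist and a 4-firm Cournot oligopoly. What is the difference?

The monopolist equates marginal revenue to marginal cost: 192 − 2Q = 80.5, so Q = 55.75. From demand, P = 136.25.
With 4 symmetric Cournot firms, each firm's FOC gives 192 − 5q = 80.5, so q = 22.3, Q = 4·22.3 = 89.2, and P = 102.8.
Change in price: 102.8 − 136.25 = −33.45.

Price falls by 33.45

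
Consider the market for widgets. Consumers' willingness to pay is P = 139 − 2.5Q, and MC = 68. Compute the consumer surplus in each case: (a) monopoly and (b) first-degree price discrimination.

The monopolist equates marginal revenue to marginal cost: 139 − 5Q = 68, so Q = 14.2. From demand, P = 103.5.
CS = ½·(139 − 103.5)·14.2 = 252.05.
Under first-degree price discrimination the firm charges each unit its demand price and produces up to where P = MC, i.e. Q = 28.4. Consumer surplus is zero; producer surplus equals total surplus.
CS = 0.

Monopoly: CS = 252.05; Perfect PD: CS = 0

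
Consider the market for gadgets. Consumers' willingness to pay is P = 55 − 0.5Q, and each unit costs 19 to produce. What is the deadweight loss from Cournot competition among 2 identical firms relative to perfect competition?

DWL = 144

Under competition P = MC = 19, so Q = (55 − 19)/0.5 = 72.
In a 2-firm Cournot equilibrium, symmetry and the first-order condition give q = (55 − 19)/(1.5) = 24. So Q = 48 and P = 31.
DWL is the triangle between Q = 48 and Q = 72: ½·(72 − 48)·(31 − 19) = 144.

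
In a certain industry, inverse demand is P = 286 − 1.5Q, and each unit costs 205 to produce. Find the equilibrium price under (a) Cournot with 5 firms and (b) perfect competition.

With 5 symmetric Cournot firms, each firm's FOC gives 286 − 9q = 205, so q = 9, Q = 5·9 = 45, and P = 218.5.
Perfect competition: P = MC = 205, so 286 − 1.5Q = 205 and Q = 54.

Cournot: P = 218.5; Competition: P = 205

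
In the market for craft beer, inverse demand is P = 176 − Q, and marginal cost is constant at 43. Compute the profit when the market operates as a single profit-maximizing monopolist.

Profit = 4422.25

A monopolist chooses Q where MR = MC. MR = 176 − 2Q; setting this equal to 43 gives Q = 66.5 and P = 109.5.
Profit = (109.5 − 43)·66.5 = 4422.25.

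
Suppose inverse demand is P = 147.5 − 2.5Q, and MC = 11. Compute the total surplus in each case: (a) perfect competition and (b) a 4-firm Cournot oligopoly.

Competition: TS = 3726.45; Cournot: TS = 3577.392

Perfect competition: P = MC = 11, so 147.5 − 2.5Q = 11 and Q = 54.6.
CS = ½·(147.5 − 11)·54.6 = 3726.45; PS = (11 − 11)·54.6 = 0; TS = 3726.45.
In a 4-firm Cournot equilibrium, symmetry and the first-order condition give q = (147.5 − 11)/(12.5) = 10.92. So Q = 43.68 and P = 38.3.
CS = ½·(147.5 − 38.3)·43.68 = 2384.928; PS = (38.3 − 11)·43.68 = 1192.464; TS = 3577.392.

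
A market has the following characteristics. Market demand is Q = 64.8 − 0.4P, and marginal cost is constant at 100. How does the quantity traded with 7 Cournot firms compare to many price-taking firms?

Cournot: Q = 21.7; Competition: Q = 24.8

Inverting demand: P = 162 − 2.5Q.
Cournot with 7 identical firms: the symmetric best-response condition is 162 − 20q = 100. Each firm produces q = 3.1, total output Q = 21.7, price P = 107.75.
Perfect competition: P = MC = 100, so 162 − 2.5Q = 100 and Q = 24.8.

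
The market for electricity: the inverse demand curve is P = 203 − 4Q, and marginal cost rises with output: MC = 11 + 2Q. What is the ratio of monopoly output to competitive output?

Q_m/Q_c = 0.6

Monopoly sets MR = MC: 203 − 8Q = 11 + 2Q ⇒ Q = 19.2, P = 203 − 4·19.2 = 126.2.
Under competition P = MC: 203 − 4Q = 11 + 2Q ⇒ Q = 32, P = 75.
Ratio Q_m/Q_c = 19.2/32 = 0.6.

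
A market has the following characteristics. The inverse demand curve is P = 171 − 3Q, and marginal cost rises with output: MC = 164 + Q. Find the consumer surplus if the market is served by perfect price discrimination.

CS = 0

Under first-degree price discrimination the firm charges each unit its demand price and produces up to where P = MC, i.e. Q = 1.75. Consumer surplus is zero; producer surplus equals total surplus.
CS = 0.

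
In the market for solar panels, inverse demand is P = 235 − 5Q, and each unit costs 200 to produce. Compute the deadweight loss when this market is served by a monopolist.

Competitive firms price at marginal cost: P = 200, giving Q = 7.
The monopolist equates marginal revenue to marginal cost: 235 − 10Q = 200, so Q = 3.5. From demand, P = 217.5.
DWL is the triangle between Q = 3.5 and Q = 7: ½·(7 − 3.5)·(217.5 − 200) = 30.625.

DWL = 30.625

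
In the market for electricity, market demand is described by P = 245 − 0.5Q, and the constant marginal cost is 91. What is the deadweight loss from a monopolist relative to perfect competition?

DWL = 5929

Competitive firms price at marginal cost: P = 91, giving Q = 308.
A monopolist chooses Q where MR = MC. MR = 245 − Q; setting this equal to 91 gives Q = 154 and P = 168.
DWL is the triangle between Q = 154 and Q = 308: ½·(308 − 154)·(168 − 91) = 5929.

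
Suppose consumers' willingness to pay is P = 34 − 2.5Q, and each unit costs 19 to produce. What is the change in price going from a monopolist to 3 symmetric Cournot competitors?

P falls by 3.75

A monopolist chooses Q where MR = MC. MR = 34 − 5Q; setting this equal to 19 gives Q = 3 and P = 26.5.
With 3 symmetric Cournot firms, each firm's FOC gives 34 − 10q = 19, so q = 1.5, Q = 3·1.5 = 4.5, and P = 22.75.
Change in price: 22.75 − 26.5 = −3.75.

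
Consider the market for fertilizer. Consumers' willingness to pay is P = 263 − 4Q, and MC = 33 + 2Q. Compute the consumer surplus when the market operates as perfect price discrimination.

Under first-degree price discrimination the firm charges each unit its demand price and produces up to where P = MC, i.e. Q = 115/3. Consumer surplus is zero; producer surplus equals total surplus.
CS = 0.

CS = 0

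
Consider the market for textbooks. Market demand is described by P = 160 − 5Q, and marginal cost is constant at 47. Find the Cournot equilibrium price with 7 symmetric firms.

P = 61.125

In a 7-firm Cournot equilibrium, symmetry and the first-order condition give q = (160 − 47)/(40) = 2.825. So Q = 19.775 and P = 61.125.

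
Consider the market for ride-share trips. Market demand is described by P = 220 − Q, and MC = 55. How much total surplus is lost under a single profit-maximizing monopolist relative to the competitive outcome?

DWL = 3403.125

Under competition P = MC = 55, so Q = (220 − 55)/1 = 165.
Monopoly sets MR = MC: 220 − 2Q = 55 ⇒ Q = 82.5, P = 220 − 82.5 = 137.5.
DWL is the triangle between Q = 82.5 and Q = 165: ½·(165 − 82.5)·(137.5 − 55) = 3403.125.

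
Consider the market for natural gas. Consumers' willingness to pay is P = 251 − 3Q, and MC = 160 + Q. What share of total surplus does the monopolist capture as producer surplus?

PS/TS = 0.7

Monopoly sets MR = MC: 251 − 6Q = 160 + Q ⇒ Q = 13, P = 251 − 3·13 = 212.
CS = ½·(251 − 212)·13 = 253.5.
PS = P·Q − VC(Q) = 212·13 − (160·13 + ½·1·13²) = 591.5.
Share captured = PS/TS = 591.5/845 = 0.7.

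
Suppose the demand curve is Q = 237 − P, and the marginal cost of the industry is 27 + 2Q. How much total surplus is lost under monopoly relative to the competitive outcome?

DWL = 459.375

Inverting demand: P = 237 − Q.
Competitive equilibrium sets price equal to marginal cost: 237 − Q = 27 + 2Q, so Q = 70 and P = 167.
A monopolist chooses Q where MR = MC. MR = 237 − 2Q; setting this equal to 27 + 2Q gives Q = 52.5 and P = 184.5.
CS = ½·(237 − 167)·70 = 2450; PS = (167·70 − 27·70 − ½·2·70²) = 4900; TS = 7350.
CS = ½·(237 − 184.5)·52.5 = 1378.125; PS = (184.5·52.5 − 27·52.5 − ½·2·52.5²) = 5512.5; TS = 6890.625.
DWL = 7350 − 6890.625 = 459.375.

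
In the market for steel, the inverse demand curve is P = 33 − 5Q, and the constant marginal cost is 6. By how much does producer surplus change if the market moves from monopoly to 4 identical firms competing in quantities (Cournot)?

Monopoly sets MR = MC: 33 − 10Q = 6 ⇒ Q = 2.7, P = 33 − 5·2.7 = 19.5.
PS = (19.5 − 6)·2.7 = 36.45.
In a 4-firm Cournot equilibrium, symmetry and the first-order condition give q = (33 − 6)/(25) = 1.08. So Q = 4.32 and P = 11.4.
PS = (11.4 − 6)·4.32 = 23.328.
Change in producer surplus: 23.328 − 36.45 = −13.122.

PS falls by 13.122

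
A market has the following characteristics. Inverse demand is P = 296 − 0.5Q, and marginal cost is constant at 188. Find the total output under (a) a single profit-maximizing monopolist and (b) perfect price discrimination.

Monopoly sets MR = MC: 296 − Q = 188 ⇒ Q = 108, P = 296 − 0.5·108 = 242.
Under first-degree price discrimination the firm charges each unit its demand price and produces up to where P = MC, i.e. Q = 216. Consumer surplus is zero; producer surplus equals total surplus.

Monopoly: Q = 108; Perfect PD: Q = 216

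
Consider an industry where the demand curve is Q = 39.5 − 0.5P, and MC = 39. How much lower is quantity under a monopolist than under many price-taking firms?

Inverting demand: P = 79 − 2Q.
Perfect competition: P = MC = 39, so 79 − 2Q = 39 and Q = 20.
A monopolist chooses Q where MR = MC. MR = 79 − 4Q; setting this equal to 39 gives Q = 10 and P = 59.
Change in quantity: 10 − 20 = −10.

Q falls by 10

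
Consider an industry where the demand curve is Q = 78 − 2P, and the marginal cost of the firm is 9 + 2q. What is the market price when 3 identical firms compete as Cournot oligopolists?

P = 27.75

Inverting demand: P = 39 − 0.5Q.
With 3 symmetric Cournot firms, each firm's FOC gives 39 − 2q = 9 + 2q, so q = 7.5, Q = 3·7.5 = 22.5, and P = 27.75.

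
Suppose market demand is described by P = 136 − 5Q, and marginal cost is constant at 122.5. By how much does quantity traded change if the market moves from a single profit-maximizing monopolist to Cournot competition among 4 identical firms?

A monopolist chooses Q where MR = MC. MR = 136 − 10Q; setting this equal to 122.5 gives Q = 1.35 and P = 129.25.
Cournot with 4 identical firms: the symmetric best-response condition is 136 − 25q = 122.5. Each firm produces q = 0.54, total output Q = 2.16, price P = 125.2.
Change in quantity traded: 2.16 − 1.35 = 0.81.

Quantity traded rises by 0.81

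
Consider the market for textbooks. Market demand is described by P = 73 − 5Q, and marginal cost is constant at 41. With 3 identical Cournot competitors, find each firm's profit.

π_i = 12.8

With 3 symmetric Cournot firms, each firm's FOC gives 73 − 20q = 41, so q = 1.6, Q = 3·1.6 = 4.8, and P = 49.
Each firm's profit = (49 − 41)·1.6 = 12.8.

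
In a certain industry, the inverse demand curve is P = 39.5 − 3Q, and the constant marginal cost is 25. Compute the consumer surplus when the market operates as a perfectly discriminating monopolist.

CS = 0

Under first-degree price discrimination the firm charges each unit its demand price and produces up to where P = MC, i.e. Q = 29/6. Consumer surplus is zero; producer surplus equals total surplus.
CS = 0.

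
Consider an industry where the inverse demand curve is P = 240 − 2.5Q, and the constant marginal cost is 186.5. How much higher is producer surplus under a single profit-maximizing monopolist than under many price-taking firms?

Under competition P = MC = 186.5, so Q = (240 − 186.5)/2.5 = 21.4.
PS = (186.5 − 186.5)·21.4 = 0.
The monopolist equates marginal revenue to marginal cost: 240 − 5Q = 186.5, so Q = 10.7. From demand, P = 213.25.
PS = (213.25 − 186.5)·10.7 = 286.225.
Change in producer surplus: 286.225 − 0 = 286.225.

PS rises by 286.225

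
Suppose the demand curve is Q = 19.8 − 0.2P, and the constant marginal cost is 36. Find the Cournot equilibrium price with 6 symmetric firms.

Inverting demand: P = 99 − 5Q.
In a 6-firm Cournot equilibrium, symmetry and the first-order condition give q = (99 − 36)/(35) = 1.8. So Q = 10.8 and P = 45.

P = 45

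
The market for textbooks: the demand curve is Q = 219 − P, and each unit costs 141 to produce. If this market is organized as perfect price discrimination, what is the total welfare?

TS = 3042

Inverting demand: P = 219 − Q.
With perfect price discrimination, output is the efficient level Q = 78 (where demand meets MC), but every buyer pays their willingness to pay: CS = 0 and PS = total surplus.
TS = 3042 (equal to competitive TS).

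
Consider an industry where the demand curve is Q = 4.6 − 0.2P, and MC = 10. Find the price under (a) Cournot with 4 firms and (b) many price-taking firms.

Cournot: P = 12.6; Competition: P = 10

Inverting demand: P = 23 − 5Q.
In a 4-firm Cournot equilibrium, symmetry and the first-order condition give q = (23 − 10)/(25) = 0.52. So Q = 2.08 and P = 12.6.
Competitive firms price at marginal cost: P = 10, giving Q = 2.6.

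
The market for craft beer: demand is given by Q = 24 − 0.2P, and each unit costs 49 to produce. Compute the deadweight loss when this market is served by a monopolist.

Inverting demand: P = 120 − 5Q.
Competitive firms price at marginal cost: P = 49, giving Q = 14.2.
Monopoly sets MR = MC: 120 − 10Q = 49 ⇒ Q = 7.1, P = 120 − 5·7.1 = 84.5.
DWL is the triangle between Q = 7.1 and Q = 14.2: ½·(14.2 − 7.1)·(84.5 − 49) = 126.025.

DWL = 126.025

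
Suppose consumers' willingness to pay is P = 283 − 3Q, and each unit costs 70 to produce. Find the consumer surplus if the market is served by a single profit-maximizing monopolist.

CS = 1890.375

Monopoly sets MR = MC: 283 − 6Q = 70 ⇒ Q = 35.5, P = 283 − 3·35.5 = 176.5.
CS = ½·(283 − 176.5)·35.5 = 1890.375.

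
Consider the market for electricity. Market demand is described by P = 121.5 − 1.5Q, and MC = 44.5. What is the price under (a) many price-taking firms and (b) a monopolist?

Perfect competition: P = MC = 44.5, so 121.5 − 1.5Q = 44.5 and Q = 154/3.
Monopoly sets MR = MC: 121.5 − 3Q = 44.5 ⇒ Q = 77/3, P = 121.5 − 1.5·77/3 = 83.

Competition: P = 44.5; Monopoly: P = 83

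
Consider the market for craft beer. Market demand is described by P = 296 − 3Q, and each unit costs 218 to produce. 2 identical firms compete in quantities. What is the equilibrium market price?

P = 244

With 2 symmetric Cournot firms, each firm's FOC gives 296 − 9q = 218, so q = 26/3, Q = 2·26/3 = 52/3, and P = 244.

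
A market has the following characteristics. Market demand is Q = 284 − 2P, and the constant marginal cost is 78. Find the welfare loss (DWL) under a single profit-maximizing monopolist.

Inverting demand: P = 142 − 0.5Q.
Under competition P = MC = 78, so Q = (142 − 78)/0.5 = 128.
A monopolist chooses Q where MR = MC. MR = 142 − Q; setting this equal to 78 gives Q = 64 and P = 110.
DWL is the triangle between Q = 64 and Q = 128: ½·(128 − 64)·(110 − 78) = 1024.

DWL = 1024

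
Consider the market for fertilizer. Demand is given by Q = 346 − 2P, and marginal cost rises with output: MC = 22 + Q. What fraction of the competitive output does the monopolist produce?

Q_m/Q_c = 0.75

Inverting demand: P = 173 − 0.5Q.
A monopolist chooses Q where MR = MC. MR = 173 − Q; setting this equal to 22 + Q gives Q = 75.5 and P = 135.25.
Competitive equilibrium sets price equal to marginal cost: 173 − 0.5Q = 22 + Q, so Q = 302/3 and P = 368/3.
Ratio Q_m/Q_c = 75.5/(302/3) = 0.75.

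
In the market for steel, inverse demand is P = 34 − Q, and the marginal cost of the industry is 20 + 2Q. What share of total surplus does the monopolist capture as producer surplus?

PS/TS = 0.8

A monopolist chooses Q where MR = MC. MR = 34 − 2Q; setting this equal to 20 + 2Q gives Q = 3.5 and P = 30.5.
CS = ½·(34 − 30.5)·3.5 = 6.125.
PS = P·Q − VC(Q) = 30.5·3.5 − (20·3.5 + ½·2·3.5²) = 24.5.
Share captured = PS/TS = 24.5/30.625 = 0.8.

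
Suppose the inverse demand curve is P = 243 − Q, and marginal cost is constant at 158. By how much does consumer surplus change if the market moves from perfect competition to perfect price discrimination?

Consumer surplus falls by 3612.5

Competitive firms price at marginal cost: P = 158, giving Q = 85.
CS = ½·(243 − 158)·85 = 3612.5.
A perfectly discriminating monopolist sells every unit with P(Q) ≥ MC(Q), so output equals the competitive quantity Q = 85. Each buyer pays their reservation price, so CS = 0 and the firm captures all surplus.
CS = 0.
Change in consumer surplus: 0 − 3612.5 = −3612.5.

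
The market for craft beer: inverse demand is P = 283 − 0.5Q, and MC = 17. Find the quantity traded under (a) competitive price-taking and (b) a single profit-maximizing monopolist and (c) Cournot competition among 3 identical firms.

Perfect competition: P = MC = 17, so 283 − 0.5Q = 17 and Q = 532.
A monopolist chooses Q where MR = MC. MR = 283 − Q; setting this equal to 17 gives Q = 266 and P = 150.
Cournot with 3 identical firms: the symmetric best-response condition is 283 − 2q = 17. Each firm produces q = 133, total output Q = 399, price P = 83.5.

Competition: Q = 532; Monopoly: Q = 266; Cournot: Q = 399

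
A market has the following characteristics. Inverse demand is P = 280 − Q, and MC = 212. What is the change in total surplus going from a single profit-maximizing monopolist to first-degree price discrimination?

TS rises by 578

Monopoly sets MR = MC: 280 − 2Q = 212 ⇒ Q = 34, P = 280 − 34 = 246.
CS = ½·(280 − 246)·34 = 578; PS = (246 − 212)·34 = 1156; TS = 1734.
A perfectly discriminating monopolist sells every unit with P(Q) ≥ MC(Q), so output equals the competitive quantity Q = 68. Each buyer pays their reservation price, so CS = 0 and the firm captures all surplus.
TS = 2312 (equal to competitive TS).
Change in total surplus: 2312 − 1734 = 578.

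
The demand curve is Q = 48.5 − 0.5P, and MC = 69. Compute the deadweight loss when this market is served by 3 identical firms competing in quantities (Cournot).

Inverting demand: P = 97 − 2Q.
Under competition P = MC = 69, so Q = (97 − 69)/2 = 14.
In a 3-firm Cournot equilibrium, symmetry and the first-order condition give q = (97 − 69)/(8) = 3.5. So Q = 10.5 and P = 76.
DWL is the triangle between Q = 10.5 and Q = 14: ½·(14 − 10.5)·(76 − 69) = 12.25.

DWL = 12.25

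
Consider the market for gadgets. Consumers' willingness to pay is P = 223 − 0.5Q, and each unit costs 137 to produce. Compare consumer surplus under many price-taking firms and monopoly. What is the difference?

Consumer surplus falls by 5547

Under competition P = MC = 137, so Q = (223 − 137)/0.5 = 172.
CS = ½·(223 − 137)·172 = 7396.
A monopolist chooses Q where MR = MC. MR = 223 − Q; setting this equal to 137 gives Q = 86 and P = 180.
CS = ½·(223 − 180)·86 = 1849.
Change in consumer surplus: 1849 − 7396 = −5547.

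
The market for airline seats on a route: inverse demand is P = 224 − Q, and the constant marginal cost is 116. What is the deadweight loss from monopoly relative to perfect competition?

DWL = 1458

Perfect competition: P = MC = 116, so 224 − Q = 116 and Q = 108.
The monopolist equates marginal revenue to marginal cost: 224 − 2Q = 116, so Q = 54. From demand, P = 170.
DWL is the triangle between Q = 54 and Q = 108: ½·(108 − 54)·(170 − 116) = 1458.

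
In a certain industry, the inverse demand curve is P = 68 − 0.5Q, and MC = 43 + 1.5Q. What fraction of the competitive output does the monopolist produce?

Q_m/Q_c = 0.8

Monopoly sets MR = MC: 68 − Q = 43 + 1.5Q ⇒ Q = 10, P = 68 − 0.5·10 = 63.
Under competition P = MC: 68 − 0.5Q = 43 + 1.5Q ⇒ Q = 12.5, P = 61.75.
Ratio Q_m/Q_c = 10/12.5 = 0.8.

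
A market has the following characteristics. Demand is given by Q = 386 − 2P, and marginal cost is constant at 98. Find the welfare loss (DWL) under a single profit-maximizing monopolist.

Inverting demand: P = 193 − 0.5Q.
Competitive firms price at marginal cost: P = 98, giving Q = 190.
The monopolist equates marginal revenue to marginal cost: 193 − Q = 98, so Q = 95. From demand, P = 145.5.
DWL is the triangle between Q = 95 and Q = 190: ½·(190 − 95)·(145.5 − 98) = 2256.25.

DWL = 2256.25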